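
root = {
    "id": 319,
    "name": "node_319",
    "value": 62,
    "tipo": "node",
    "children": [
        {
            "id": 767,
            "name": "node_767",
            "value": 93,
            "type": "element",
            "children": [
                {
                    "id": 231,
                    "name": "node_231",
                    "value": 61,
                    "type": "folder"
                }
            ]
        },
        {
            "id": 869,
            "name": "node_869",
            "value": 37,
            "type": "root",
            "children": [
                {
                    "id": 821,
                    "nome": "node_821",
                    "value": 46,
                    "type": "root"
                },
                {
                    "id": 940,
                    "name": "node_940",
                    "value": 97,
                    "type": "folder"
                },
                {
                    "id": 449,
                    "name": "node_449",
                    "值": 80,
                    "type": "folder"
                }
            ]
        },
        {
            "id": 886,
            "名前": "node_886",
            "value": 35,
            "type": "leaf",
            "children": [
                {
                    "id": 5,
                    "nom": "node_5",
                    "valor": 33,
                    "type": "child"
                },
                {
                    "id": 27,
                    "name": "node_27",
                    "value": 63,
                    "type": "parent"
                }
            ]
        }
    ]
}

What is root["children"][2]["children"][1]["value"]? 63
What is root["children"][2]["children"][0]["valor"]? 33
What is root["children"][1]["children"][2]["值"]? 80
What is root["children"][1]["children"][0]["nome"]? "node_821"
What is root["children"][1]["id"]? 869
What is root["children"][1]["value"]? 37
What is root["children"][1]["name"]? "node_869"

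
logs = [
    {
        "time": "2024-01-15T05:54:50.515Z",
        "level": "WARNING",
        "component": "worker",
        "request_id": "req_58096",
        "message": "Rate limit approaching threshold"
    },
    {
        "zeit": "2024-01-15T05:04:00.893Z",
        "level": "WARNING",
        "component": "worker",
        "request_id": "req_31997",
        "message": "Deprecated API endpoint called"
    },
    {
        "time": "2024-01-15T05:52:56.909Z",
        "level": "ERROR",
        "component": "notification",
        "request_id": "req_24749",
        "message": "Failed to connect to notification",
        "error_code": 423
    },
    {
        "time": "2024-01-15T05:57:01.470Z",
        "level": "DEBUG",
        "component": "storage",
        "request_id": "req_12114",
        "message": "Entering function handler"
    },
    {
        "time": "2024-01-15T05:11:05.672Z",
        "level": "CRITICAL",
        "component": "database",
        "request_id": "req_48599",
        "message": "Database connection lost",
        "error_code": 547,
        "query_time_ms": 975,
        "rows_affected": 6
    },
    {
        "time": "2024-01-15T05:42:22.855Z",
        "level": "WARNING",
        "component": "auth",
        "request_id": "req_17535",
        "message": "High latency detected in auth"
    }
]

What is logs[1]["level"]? "WARNING"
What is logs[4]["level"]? "CRITICAL"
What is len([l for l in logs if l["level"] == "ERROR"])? 1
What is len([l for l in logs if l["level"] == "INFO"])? 0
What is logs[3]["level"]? "DEBUG"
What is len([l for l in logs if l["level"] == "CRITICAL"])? 1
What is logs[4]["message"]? "Database connection lost"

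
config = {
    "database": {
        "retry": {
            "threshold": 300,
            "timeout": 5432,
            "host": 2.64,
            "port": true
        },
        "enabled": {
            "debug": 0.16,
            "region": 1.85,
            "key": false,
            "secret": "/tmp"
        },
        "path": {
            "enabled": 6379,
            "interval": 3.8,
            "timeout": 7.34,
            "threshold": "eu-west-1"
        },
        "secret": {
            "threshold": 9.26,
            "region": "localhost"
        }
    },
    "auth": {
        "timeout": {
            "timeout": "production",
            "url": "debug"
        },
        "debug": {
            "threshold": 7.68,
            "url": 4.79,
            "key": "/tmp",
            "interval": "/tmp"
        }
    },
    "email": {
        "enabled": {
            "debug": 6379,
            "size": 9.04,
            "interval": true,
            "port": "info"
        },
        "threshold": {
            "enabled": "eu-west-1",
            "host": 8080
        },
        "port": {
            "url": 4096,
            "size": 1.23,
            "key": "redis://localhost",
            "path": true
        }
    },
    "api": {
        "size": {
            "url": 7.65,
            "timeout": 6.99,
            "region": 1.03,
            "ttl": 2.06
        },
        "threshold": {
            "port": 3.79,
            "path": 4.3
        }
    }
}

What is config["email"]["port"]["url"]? 4096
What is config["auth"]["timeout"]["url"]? "debug"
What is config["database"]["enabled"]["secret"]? "/tmp"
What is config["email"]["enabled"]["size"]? 9.04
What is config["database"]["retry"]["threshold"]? 300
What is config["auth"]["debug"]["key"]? "/tmp"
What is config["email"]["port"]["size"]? 1.23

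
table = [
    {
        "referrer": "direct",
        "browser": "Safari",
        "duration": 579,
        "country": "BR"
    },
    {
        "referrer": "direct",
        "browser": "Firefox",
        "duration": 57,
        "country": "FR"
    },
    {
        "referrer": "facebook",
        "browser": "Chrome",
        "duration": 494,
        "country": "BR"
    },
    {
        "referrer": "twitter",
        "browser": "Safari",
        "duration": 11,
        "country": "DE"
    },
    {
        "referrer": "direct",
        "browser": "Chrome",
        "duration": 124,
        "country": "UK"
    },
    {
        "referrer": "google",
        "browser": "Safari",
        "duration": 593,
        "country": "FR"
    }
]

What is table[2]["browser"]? "Chrome"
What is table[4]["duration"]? 124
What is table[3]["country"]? "DE"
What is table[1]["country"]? "FR"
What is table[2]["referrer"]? "facebook"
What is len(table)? 6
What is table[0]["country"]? "BR"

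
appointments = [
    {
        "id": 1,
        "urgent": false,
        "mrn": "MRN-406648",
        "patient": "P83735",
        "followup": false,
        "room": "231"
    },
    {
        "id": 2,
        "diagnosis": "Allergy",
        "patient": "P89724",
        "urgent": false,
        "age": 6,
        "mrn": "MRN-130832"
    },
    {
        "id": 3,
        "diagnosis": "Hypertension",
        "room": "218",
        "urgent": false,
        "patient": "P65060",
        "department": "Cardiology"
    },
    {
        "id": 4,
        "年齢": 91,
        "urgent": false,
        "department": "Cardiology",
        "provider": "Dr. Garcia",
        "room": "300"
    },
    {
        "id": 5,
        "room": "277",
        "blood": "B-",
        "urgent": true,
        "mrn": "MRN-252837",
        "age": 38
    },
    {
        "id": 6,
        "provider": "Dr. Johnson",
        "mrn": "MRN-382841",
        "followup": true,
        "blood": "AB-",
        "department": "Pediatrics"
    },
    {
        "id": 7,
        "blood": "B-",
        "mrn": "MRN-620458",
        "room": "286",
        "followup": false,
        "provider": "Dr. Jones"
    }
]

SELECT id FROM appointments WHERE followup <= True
[1, 6, 7]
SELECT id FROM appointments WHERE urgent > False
[5]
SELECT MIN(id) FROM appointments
1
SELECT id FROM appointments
[1, 2, 3, 4, 5, 6, 7]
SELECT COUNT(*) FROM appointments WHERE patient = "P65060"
1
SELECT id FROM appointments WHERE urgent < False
[]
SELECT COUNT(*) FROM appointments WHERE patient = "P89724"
1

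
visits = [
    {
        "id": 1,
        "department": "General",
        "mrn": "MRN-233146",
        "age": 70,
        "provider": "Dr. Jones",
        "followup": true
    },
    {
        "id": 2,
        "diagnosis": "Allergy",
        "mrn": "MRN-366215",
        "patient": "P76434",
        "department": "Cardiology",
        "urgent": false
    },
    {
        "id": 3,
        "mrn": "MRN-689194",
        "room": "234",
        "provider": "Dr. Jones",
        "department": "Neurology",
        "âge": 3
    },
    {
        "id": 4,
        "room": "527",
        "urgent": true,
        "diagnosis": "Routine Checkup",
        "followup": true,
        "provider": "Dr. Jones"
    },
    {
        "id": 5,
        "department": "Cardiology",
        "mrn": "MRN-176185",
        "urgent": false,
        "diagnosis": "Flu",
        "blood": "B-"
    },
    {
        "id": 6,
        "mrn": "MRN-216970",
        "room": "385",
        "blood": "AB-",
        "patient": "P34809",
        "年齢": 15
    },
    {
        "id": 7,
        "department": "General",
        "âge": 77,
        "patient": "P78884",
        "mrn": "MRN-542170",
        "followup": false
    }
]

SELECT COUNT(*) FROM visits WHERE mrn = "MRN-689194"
1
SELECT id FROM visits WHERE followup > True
[]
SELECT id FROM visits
[1, 2, 3, 4, 5, 6, 7]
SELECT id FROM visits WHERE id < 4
[1, 2, 3]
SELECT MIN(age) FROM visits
70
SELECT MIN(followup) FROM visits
False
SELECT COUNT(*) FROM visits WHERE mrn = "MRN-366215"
1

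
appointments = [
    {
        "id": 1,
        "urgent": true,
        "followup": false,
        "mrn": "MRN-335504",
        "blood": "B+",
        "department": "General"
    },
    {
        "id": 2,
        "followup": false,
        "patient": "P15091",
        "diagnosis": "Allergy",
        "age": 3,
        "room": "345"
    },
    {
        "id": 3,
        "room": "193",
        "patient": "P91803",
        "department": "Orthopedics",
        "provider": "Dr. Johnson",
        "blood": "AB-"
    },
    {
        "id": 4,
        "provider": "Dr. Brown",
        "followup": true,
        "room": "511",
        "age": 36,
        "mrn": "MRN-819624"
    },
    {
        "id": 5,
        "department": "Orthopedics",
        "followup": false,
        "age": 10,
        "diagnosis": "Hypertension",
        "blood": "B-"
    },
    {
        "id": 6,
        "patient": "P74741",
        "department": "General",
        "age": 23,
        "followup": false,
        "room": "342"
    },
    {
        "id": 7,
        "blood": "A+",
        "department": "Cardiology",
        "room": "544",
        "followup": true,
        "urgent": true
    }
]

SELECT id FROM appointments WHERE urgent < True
[]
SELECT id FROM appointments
[1, 2, 3, 4, 5, 6, 7]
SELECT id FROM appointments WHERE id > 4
[5, 6, 7]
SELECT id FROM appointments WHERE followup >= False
[1, 2, 4, 5, 6, 7]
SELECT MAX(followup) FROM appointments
True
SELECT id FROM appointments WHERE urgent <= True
[1, 7]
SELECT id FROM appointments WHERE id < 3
[1, 2]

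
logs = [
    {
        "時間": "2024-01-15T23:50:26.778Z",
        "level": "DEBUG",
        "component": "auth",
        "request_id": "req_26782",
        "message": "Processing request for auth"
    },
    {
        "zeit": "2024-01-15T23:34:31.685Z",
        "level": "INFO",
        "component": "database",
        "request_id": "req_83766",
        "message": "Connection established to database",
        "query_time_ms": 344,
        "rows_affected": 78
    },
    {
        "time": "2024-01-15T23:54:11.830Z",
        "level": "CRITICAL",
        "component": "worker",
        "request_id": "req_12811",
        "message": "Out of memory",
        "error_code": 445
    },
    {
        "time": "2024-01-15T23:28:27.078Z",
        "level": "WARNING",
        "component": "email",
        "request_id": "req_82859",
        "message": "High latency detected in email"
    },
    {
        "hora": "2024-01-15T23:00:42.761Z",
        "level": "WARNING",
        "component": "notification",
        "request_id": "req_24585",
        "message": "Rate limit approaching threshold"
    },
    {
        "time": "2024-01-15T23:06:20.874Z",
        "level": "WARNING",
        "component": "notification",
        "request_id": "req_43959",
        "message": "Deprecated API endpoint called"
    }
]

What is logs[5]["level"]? "WARNING"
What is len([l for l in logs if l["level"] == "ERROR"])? 0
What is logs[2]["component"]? "worker"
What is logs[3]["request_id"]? "req_82859"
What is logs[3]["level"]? "WARNING"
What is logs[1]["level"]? "INFO"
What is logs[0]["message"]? "Processing request for auth"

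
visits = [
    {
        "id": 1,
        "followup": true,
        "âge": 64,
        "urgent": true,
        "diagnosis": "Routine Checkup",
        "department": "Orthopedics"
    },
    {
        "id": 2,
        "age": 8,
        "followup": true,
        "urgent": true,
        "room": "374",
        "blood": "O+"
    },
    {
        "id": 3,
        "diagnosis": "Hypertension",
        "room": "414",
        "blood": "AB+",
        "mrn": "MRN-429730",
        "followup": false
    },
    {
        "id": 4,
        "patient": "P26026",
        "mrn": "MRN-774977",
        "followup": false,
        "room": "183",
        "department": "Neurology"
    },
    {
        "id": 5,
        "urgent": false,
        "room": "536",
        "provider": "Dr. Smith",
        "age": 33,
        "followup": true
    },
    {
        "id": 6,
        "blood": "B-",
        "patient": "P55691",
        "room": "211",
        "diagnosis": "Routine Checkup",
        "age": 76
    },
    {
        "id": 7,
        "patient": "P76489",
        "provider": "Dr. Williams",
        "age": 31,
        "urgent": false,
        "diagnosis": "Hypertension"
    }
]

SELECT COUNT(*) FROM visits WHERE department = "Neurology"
1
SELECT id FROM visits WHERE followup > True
[]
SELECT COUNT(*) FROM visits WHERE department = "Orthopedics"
1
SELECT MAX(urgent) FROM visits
True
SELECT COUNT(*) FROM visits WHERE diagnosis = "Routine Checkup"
2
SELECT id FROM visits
[1, 2, 3, 4, 5, 6, 7]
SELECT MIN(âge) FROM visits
64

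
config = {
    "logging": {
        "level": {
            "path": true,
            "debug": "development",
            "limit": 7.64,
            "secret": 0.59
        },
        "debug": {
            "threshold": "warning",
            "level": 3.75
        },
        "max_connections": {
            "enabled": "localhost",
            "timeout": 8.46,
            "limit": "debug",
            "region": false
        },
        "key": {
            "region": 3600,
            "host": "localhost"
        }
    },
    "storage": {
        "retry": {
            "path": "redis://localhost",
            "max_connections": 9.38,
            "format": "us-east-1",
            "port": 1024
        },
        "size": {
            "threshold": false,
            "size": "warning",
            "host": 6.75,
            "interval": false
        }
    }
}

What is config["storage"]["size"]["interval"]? False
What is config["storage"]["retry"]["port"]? 1024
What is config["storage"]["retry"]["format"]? "us-east-1"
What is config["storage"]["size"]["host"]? 6.75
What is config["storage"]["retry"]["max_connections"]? 9.38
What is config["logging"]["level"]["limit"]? 7.64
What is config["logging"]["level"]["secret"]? 0.59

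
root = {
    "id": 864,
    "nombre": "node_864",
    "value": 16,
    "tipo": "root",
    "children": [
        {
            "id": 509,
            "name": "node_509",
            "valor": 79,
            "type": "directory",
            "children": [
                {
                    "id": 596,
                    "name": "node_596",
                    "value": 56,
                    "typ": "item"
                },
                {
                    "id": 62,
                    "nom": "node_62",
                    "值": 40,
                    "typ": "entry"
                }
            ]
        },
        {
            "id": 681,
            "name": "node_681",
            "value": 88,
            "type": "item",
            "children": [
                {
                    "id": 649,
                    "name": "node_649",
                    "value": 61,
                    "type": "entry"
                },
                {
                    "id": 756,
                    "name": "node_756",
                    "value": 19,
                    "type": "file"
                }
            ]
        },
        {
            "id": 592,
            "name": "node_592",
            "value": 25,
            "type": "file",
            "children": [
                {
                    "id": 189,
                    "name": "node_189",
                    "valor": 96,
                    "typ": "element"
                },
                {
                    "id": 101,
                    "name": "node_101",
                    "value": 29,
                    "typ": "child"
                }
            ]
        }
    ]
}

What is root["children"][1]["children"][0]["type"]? "entry"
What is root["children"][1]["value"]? 88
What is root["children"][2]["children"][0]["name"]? "node_189"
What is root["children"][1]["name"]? "node_681"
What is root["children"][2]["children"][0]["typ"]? "element"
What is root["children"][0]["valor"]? 79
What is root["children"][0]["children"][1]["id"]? 62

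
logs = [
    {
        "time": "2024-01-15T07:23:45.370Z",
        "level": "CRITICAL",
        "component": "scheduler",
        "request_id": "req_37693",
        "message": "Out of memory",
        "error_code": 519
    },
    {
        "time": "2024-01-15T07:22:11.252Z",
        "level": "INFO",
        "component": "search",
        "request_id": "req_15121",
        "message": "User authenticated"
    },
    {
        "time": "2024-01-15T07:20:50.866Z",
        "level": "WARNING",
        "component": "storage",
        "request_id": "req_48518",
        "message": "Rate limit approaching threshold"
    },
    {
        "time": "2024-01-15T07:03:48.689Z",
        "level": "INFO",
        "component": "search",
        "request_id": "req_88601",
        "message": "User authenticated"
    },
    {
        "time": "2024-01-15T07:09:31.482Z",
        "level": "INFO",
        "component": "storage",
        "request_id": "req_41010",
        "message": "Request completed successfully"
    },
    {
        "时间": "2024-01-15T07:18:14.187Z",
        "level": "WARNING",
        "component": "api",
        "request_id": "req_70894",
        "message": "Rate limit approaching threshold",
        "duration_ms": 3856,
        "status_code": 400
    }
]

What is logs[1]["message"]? "User authenticated"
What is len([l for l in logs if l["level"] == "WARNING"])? 2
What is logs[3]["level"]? "INFO"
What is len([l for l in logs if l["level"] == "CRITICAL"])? 1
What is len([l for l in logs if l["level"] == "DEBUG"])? 0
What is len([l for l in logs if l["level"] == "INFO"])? 3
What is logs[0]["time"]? "2024-01-15T07:23:45.370Z"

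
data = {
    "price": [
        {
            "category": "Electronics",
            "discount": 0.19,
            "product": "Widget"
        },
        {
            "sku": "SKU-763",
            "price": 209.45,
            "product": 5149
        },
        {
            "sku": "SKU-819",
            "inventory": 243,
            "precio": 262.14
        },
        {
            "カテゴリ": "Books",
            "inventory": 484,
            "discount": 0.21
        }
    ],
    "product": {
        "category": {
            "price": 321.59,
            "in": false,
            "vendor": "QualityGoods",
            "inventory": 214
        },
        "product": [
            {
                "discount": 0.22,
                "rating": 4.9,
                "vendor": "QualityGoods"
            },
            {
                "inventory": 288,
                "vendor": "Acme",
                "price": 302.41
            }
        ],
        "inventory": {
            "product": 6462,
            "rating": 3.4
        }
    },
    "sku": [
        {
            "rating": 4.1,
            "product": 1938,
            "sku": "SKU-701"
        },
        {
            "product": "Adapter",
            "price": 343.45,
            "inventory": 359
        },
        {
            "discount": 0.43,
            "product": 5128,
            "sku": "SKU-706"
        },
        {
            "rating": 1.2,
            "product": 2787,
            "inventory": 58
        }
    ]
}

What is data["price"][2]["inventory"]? 243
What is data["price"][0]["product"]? "Widget"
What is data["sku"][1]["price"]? 343.45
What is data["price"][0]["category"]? "Electronics"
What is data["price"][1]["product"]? 5149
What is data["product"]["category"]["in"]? False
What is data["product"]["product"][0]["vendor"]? "QualityGoods"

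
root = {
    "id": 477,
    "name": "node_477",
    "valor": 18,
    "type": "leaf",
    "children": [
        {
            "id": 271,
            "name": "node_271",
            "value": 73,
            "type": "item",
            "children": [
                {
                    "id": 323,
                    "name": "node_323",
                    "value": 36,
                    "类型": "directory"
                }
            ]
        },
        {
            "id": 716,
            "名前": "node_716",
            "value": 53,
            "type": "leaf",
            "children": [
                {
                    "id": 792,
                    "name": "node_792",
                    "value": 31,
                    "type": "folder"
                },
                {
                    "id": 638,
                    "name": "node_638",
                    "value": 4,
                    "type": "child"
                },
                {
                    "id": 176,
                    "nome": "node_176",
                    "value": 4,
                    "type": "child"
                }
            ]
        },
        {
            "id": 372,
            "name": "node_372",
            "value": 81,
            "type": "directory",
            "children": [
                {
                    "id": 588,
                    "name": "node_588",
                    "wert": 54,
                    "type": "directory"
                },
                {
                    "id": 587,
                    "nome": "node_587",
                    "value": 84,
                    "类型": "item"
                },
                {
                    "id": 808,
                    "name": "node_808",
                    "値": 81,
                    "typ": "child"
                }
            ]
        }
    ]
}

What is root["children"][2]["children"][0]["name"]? "node_588"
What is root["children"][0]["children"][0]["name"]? "node_323"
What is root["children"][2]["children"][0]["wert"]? 54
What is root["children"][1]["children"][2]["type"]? "child"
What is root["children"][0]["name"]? "node_271"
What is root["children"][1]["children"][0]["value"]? 31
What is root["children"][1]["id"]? 716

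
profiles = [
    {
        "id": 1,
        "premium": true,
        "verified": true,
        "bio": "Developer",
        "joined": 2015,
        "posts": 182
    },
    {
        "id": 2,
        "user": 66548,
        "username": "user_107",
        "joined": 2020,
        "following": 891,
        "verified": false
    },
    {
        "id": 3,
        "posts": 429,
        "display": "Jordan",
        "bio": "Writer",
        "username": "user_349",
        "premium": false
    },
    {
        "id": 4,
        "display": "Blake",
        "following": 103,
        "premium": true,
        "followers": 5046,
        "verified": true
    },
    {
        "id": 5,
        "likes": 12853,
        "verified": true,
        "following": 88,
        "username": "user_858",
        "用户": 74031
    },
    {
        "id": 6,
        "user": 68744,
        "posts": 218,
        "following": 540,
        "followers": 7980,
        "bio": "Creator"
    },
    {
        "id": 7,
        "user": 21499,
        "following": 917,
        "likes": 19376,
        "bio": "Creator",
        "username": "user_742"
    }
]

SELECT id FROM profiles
[1, 2, 3, 4, 5, 6, 7]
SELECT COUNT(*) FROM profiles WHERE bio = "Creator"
2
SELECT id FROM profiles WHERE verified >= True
[1, 4, 5]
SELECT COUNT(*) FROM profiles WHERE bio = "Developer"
1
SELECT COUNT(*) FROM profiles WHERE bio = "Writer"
1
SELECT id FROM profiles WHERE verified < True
[2]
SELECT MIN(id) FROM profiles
1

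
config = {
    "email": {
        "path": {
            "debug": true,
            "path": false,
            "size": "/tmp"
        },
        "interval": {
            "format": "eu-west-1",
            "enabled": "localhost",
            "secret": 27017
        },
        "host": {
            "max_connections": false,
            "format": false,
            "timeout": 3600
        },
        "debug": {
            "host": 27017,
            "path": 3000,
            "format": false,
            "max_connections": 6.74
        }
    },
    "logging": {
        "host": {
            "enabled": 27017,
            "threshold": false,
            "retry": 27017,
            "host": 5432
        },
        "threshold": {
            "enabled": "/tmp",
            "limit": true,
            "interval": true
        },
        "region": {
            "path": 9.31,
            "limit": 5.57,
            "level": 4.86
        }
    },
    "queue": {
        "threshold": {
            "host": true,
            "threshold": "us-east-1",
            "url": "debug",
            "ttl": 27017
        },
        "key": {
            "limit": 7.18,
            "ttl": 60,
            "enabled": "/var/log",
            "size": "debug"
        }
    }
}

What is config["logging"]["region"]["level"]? 4.86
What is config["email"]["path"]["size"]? "/tmp"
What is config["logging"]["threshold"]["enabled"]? "/tmp"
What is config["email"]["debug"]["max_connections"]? 6.74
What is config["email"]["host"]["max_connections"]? False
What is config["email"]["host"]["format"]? False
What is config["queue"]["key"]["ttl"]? 60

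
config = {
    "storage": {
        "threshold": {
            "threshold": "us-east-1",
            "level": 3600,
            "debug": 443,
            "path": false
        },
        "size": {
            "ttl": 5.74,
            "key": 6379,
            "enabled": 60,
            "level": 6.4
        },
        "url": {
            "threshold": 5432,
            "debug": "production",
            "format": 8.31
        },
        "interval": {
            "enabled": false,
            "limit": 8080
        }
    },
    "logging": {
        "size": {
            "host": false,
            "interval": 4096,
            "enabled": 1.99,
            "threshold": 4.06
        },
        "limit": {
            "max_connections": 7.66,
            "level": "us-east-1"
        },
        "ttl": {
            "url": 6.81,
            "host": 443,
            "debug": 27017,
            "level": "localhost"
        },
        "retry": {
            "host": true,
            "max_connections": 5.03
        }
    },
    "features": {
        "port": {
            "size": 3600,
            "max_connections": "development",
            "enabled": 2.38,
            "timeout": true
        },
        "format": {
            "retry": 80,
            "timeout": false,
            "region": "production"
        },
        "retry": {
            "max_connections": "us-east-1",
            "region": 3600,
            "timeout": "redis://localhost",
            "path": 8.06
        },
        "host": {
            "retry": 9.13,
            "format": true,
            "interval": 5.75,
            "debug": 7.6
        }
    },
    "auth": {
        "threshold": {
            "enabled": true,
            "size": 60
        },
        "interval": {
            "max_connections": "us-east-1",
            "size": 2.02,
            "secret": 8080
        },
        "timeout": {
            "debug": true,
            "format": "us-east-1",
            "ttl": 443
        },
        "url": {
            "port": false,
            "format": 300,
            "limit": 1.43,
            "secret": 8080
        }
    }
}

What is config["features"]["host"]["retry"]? 9.13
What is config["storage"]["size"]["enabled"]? 60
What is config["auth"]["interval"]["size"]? 2.02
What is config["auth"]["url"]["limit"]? 1.43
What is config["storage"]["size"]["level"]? 6.4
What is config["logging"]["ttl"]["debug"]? 27017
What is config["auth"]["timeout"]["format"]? "us-east-1"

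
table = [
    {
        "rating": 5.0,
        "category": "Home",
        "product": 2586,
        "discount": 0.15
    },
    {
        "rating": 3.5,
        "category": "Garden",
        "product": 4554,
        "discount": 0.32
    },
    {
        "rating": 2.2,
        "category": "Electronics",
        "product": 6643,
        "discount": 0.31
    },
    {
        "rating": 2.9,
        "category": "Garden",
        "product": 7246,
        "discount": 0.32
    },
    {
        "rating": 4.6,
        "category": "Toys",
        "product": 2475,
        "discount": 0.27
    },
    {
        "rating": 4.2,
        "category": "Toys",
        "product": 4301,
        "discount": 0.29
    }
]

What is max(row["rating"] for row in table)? 5.0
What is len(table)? 6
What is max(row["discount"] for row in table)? 0.32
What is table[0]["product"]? 2586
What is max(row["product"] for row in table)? 7246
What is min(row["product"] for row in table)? 2475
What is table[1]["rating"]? 3.5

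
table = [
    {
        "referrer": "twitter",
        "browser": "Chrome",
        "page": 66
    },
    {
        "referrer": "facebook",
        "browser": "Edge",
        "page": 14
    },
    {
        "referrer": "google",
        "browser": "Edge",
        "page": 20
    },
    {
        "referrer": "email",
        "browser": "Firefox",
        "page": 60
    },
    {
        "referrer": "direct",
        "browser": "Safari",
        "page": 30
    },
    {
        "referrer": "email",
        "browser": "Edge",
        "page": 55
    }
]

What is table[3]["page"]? 60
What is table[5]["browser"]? "Edge"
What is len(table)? 6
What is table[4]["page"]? 30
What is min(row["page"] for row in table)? 14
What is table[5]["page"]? 55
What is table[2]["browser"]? "Edge"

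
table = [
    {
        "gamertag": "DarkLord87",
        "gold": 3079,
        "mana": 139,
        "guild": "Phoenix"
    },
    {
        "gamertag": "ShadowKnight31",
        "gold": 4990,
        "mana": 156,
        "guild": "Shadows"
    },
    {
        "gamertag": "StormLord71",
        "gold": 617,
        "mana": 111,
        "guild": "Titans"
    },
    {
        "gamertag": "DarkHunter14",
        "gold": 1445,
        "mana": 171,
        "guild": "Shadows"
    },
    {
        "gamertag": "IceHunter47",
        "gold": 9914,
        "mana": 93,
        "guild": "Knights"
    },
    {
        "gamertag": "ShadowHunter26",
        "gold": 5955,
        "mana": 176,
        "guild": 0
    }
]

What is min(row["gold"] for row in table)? 617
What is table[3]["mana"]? 171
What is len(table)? 6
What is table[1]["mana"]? 156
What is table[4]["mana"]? 93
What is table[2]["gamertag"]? "StormLord71"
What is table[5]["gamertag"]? "ShadowHunter26"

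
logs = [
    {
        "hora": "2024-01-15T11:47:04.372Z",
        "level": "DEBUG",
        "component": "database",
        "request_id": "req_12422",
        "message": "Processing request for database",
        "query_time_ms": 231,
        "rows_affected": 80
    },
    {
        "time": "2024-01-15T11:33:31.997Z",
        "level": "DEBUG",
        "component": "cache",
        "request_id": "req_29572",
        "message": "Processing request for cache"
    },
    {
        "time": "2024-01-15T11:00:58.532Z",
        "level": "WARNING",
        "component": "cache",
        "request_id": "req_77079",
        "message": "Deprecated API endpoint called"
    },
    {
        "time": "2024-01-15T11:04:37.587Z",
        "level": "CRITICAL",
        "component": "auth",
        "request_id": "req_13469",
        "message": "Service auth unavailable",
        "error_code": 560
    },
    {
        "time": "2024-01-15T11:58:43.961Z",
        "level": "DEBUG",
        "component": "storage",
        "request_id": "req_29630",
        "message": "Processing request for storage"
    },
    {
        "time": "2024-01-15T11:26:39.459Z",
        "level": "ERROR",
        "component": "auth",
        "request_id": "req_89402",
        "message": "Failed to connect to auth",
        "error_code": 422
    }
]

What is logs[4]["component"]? "storage"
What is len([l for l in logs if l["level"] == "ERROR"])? 1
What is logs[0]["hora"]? "2024-01-15T11:47:04.372Z"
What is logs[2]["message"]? "Deprecated API endpoint called"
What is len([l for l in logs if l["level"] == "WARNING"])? 1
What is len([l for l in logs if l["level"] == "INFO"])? 0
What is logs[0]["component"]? "database"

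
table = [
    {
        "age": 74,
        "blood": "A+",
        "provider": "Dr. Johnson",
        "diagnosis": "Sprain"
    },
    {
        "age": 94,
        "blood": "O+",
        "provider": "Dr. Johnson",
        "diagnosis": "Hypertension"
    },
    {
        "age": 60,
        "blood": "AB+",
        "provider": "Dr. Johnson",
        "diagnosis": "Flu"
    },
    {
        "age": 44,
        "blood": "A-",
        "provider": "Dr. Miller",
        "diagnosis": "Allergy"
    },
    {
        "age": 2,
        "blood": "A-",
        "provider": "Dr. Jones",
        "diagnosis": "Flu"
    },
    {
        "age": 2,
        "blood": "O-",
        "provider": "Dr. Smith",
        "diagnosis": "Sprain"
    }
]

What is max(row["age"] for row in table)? 94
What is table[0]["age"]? 74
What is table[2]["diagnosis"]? "Flu"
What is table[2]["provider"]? "Dr. Johnson"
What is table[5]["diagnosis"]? "Sprain"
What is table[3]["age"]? 44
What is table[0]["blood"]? "A+"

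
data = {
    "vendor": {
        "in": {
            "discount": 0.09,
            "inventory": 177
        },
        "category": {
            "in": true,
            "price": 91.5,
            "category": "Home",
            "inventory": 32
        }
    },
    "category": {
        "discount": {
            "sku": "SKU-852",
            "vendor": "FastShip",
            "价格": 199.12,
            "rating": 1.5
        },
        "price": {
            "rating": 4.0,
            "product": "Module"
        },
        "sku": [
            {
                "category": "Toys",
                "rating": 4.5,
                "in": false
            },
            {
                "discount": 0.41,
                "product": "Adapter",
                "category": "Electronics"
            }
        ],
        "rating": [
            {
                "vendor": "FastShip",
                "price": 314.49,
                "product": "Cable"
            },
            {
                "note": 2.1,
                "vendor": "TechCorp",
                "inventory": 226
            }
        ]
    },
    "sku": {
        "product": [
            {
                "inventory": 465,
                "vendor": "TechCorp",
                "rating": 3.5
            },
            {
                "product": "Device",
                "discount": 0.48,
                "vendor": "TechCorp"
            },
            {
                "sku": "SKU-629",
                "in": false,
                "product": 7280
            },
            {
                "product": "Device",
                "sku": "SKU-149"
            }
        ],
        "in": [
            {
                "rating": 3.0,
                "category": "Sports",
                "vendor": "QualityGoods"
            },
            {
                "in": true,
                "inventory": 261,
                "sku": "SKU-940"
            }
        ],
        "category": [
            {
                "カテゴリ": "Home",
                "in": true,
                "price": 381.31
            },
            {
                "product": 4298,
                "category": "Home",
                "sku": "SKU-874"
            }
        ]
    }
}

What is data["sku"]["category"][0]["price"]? 381.31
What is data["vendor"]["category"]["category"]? "Home"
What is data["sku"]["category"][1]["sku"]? "SKU-874"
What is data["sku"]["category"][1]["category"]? "Home"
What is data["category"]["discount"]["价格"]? 199.12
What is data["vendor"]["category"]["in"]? True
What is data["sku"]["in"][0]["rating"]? 3.0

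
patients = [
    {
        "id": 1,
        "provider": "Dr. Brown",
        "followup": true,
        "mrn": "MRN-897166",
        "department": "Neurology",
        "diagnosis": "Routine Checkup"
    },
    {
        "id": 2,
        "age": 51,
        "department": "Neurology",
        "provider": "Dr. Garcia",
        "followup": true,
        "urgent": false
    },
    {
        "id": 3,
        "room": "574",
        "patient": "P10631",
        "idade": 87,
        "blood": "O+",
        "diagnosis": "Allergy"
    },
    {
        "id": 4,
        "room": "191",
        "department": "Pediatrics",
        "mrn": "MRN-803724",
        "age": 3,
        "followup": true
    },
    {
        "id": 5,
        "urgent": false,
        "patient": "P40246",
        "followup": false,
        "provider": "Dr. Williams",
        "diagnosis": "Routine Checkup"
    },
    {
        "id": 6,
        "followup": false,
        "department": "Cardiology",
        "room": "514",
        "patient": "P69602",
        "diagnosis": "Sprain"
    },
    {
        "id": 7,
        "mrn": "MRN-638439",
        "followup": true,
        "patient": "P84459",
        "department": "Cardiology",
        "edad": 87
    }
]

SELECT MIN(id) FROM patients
1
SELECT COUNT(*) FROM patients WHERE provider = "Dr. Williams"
1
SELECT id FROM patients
[1, 2, 3, 4, 5, 6, 7]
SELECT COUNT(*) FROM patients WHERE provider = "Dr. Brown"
1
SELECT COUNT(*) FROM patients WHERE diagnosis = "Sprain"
1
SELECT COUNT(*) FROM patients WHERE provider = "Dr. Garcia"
1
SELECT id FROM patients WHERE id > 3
[4, 5, 6, 7]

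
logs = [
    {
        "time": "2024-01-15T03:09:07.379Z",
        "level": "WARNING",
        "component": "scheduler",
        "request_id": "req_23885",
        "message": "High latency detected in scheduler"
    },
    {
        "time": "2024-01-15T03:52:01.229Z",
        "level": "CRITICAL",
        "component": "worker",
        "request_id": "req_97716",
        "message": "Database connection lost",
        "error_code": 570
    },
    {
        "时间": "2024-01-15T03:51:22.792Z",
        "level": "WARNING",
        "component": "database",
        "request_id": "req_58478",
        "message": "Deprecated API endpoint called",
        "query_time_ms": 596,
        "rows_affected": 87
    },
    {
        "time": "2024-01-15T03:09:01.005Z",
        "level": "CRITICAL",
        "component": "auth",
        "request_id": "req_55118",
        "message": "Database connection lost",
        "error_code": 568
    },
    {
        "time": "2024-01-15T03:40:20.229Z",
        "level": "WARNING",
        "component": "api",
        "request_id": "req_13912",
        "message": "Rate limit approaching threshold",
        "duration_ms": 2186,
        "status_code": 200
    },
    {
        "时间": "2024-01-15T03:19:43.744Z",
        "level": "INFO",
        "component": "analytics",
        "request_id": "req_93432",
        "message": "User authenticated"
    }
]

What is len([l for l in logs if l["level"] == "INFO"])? 1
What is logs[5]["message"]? "User authenticated"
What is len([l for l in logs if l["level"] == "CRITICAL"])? 2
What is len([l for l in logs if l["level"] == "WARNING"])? 3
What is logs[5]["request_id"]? "req_93432"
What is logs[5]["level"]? "INFO"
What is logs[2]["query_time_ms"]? 596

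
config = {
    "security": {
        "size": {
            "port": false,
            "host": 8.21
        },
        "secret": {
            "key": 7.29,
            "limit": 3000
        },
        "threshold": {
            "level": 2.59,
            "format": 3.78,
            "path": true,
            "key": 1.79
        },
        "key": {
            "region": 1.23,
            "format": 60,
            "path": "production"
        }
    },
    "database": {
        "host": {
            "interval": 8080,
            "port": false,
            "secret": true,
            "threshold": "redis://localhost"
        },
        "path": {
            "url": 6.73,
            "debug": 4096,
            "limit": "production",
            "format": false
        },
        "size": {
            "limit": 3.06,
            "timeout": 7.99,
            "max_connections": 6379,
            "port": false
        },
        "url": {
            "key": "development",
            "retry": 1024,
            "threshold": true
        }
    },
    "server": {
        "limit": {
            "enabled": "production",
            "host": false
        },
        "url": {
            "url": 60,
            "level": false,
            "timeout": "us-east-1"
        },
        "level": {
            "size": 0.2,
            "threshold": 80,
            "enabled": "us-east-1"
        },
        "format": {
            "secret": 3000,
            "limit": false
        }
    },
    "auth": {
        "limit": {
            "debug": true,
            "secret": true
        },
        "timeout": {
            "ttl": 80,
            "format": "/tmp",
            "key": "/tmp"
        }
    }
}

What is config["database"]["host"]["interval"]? 8080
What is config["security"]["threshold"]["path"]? True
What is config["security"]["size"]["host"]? 8.21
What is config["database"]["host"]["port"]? False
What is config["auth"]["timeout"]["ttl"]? 80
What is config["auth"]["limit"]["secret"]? True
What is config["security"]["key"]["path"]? "production"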